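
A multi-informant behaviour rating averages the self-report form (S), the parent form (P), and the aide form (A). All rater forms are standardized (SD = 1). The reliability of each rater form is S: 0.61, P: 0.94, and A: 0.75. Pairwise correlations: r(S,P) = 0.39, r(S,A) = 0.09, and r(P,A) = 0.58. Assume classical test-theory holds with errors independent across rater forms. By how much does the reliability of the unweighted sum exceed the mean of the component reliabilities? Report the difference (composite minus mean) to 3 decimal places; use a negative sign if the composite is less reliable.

Var(sum) = 3 + 2.12 = 5.12; true-score variance = 2.3 + 2.12 = 4.42; composite reliability = 0.8633.
Mean component reliability = 0.7667.
Difference = 0.8633 − 0.7667 = 0.097.

0.097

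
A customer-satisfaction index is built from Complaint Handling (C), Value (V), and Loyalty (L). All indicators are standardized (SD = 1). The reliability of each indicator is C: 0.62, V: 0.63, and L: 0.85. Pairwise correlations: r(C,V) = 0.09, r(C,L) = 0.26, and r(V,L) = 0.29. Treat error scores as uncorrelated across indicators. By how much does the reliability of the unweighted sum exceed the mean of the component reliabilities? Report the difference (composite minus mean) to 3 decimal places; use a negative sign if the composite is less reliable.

Var(sum) = 3 + 1.28 = 4.28; true-score variance = 2.1 + 1.28 = 3.38; composite reliability = 0.7897.
Mean component reliability = 0.7000.
Difference = 0.7897 − 0.7000 = 0.090.

0.090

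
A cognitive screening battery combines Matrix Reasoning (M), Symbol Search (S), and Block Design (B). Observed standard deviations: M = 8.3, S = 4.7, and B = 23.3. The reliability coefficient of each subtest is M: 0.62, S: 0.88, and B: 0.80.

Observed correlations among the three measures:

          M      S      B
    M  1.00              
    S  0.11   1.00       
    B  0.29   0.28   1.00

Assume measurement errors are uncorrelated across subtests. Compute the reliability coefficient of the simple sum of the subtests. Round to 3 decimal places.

0.832

Var(M+S+B) = 8.3² + 4.7² + 23.3² + 2·[8.3·4.7·0.11 + 8.3·23.3·0.29 + 4.7·23.3·0.28] = 633.87 + 182.074 = 815.944.
With uncorrelated errors the cross-covariances are all true-score covariance, so they carry over unchanged; only the diagonal terms shrink to ρᵢσᵢ².
True-score variance = [8.3²·0.62 + 4.7²·0.88 + 23.3²·0.80] + 182.074 = 496.463 + 182.074 = 678.537.
Reliability = 678.537 / 815.944 = 0.832.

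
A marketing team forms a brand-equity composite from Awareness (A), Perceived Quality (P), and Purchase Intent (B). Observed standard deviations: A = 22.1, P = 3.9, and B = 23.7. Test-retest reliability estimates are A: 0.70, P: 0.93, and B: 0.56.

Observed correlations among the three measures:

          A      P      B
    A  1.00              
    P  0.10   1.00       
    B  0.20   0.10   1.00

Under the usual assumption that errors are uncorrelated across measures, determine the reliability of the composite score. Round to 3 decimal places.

0.699

Var(A+P+B) = 22.1² + 3.9² + 23.7² + 2·[22.1·3.9·0.10 + 22.1·23.7·0.20 + 3.9·23.7·0.10] = 1065.31 + 245.232 = 1310.54.
Under uncorrelated errors the observed covariances equal the true-score covariances, so only the own-variance terms attenuate.
True-score variance = [22.1²·0.70 + 3.9²·0.93 + 23.7²·0.56] + 245.232 = 670.579 + 245.232 = 915.811.
Reliability = 915.811 / 1310.54 = 0.699.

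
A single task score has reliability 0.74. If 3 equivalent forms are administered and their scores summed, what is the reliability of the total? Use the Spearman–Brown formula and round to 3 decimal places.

0.895

ρ_k = kρ / (1 + (k−1)ρ) = 3·0.74 / (1 + 2·0.74) = 2.220 / 2.480 = 0.895.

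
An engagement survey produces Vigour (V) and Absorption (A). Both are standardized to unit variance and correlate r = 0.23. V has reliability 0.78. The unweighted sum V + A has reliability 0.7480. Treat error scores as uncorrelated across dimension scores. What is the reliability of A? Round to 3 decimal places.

Var(V+A) = 2 + 2·0.23 = 2.460.
True-score variance = ρ_V + ρ_A + 2·0.23, so 0.7480 = (0.78 + ρ_A + 0.46) / 2.460.
ρ_A = 0.7480·2.460 − 0.78 − 0.46 = 0.600.

0.600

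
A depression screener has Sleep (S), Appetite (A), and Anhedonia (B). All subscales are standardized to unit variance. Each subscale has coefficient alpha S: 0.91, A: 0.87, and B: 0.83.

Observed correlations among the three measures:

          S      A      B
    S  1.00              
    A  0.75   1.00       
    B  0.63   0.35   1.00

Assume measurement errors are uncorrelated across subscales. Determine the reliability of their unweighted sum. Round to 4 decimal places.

0.9396

Var(S+A+B) = 3 + 2·[0.75 + 0.63 + 0.35] = 3 + 3.46 = 6.46.
Under uncorrelated errors the observed covariances equal the true-score covariances, so only the own-variance terms attenuate.
True-score variance = [0.91 + 0.87 + 0.83] + 3.46 = 2.61 + 3.46 = 6.07.
Reliability = 6.07 / 6.46 = 0.9396.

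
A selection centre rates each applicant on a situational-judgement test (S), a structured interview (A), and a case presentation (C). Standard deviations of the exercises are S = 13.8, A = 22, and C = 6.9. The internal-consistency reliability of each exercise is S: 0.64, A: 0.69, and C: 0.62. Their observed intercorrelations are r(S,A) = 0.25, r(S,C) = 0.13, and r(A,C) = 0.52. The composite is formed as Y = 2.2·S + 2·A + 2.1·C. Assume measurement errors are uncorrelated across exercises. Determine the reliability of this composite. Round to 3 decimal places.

Var(Y) = 2.2²·13.8² + 2²·22² + 2.1²·6.9² + 2·[4.4·13.8·22·0.25 + 4.62·13.8·6.9·0.13 + 4.2·22·6.9·0.52] = 3067.69 + 1445.36 = 4513.05.
Under uncorrelated errors the observed covariances equal the true-score covariances, so only the own-variance terms attenuate.
True-score variance = [2.2²·13.8²·0.64 + 2²·22²·0.69 + 2.1²·6.9²·0.62] + 1445.36 = 2055.92 + 1445.36 = 3501.28.
Reliability = 3501.28 / 4513.05 = 0.776.

0.776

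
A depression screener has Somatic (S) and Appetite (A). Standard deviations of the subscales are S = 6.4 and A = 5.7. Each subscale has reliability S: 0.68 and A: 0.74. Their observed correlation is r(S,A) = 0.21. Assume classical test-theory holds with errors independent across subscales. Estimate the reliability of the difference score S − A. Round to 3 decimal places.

Var(S−A) = 6.4² + 5.7² − 2·6.4·5.7·0.21 = 73.45 − 15.3216 = 58.1284.
With uncorrelated errors the cross-covariances are all true-score covariance, so they carry over unchanged; only the diagonal terms shrink to ρᵢσᵢ².
True-score variance = [6.4²·0.68 + 5.7²·0.74] − 15.3216 = 51.8954 − 15.3216 = 36.5738.
Reliability = 36.5738 / 58.1284 = 0.629.

0.629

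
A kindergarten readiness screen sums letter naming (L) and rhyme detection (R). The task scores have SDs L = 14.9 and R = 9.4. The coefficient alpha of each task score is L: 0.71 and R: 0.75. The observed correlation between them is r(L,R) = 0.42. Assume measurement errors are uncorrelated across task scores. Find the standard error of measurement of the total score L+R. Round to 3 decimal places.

Var(total) = 310.37 + 117.65 = 428.02.
True-score variance = 223.897 + 117.65 = 341.548, so reliability = 0.7980.
Error variance = 428.02 − 341.548 = 86.4729; SEM = √86.4729 = 9.299.

9.299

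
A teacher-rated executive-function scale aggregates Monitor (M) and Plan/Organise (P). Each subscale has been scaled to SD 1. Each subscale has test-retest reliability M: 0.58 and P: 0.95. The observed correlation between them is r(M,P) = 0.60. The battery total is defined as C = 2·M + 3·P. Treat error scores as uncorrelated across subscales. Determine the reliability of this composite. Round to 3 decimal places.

0.895

Var(C) = 2² + 3² + 2·[6·0.60] = 13 + 7.2 = 20.2.
Because errors are independent across components, Cov(Tᵢ,Tⱼ) = Cov(Xᵢ,Xⱼ); the off-diagonal part of the true-score variance is the same as above.
True-score variance = [2²·0.58 + 3²·0.95] + 7.2 = 10.87 + 7.2 = 18.07.
Reliability = 18.07 / 20.2 = 0.895.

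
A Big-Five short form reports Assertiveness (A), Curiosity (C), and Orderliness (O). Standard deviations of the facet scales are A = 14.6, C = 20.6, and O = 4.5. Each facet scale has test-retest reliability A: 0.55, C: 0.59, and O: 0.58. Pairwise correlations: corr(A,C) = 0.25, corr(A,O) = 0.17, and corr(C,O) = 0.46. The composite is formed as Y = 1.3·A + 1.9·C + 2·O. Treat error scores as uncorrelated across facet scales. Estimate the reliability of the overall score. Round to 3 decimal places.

Var(Y) = 1.3²·14.6² + 1.9²·20.6² + 2²·4.5² + 2·[2.47·14.6·20.6·0.25 + 2.6·14.6·4.5·0.17 + 3.8·20.6·4.5·0.46] = 1973.18 + 753.597 = 2726.78.
Under uncorrelated errors the observed covariances equal the true-score covariances, so only the own-variance terms attenuate.
True-score variance = [1.3²·14.6²·0.55 + 1.9²·20.6²·0.59 + 2²·4.5²·0.58] + 753.597 = 1148.96 + 753.597 = 1902.55.
Reliability = 1902.55 / 2726.78 = 0.698.

0.698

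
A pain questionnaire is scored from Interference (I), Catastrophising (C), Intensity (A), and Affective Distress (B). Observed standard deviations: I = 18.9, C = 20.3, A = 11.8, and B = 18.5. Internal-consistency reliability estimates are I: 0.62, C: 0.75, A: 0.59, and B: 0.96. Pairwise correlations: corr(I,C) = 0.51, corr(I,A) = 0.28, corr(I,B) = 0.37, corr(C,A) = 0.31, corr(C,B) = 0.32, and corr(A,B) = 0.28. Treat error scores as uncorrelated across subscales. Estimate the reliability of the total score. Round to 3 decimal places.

0.878

Var(I+C+A+B) = 18.9² + 20.3² + 11.8² + 18.5² + 2·[18.9·20.3·0.51 + 18.9·11.8·0.28 + 18.9·18.5·0.37 + 20.3·11.8·0.31 + 20.3·18.5·0.32 + 11.8·18.5·0.28] = 1250.79 + 1286.09 = 2536.88.
Under uncorrelated errors the observed covariances equal the true-score covariances, so only the own-variance terms attenuate.
True-score variance = [18.9²·0.62 + 20.3²·0.75 + 11.8²·0.59 + 18.5²·0.96] + 1286.09 = 941.249 + 1286.09 = 2227.34.
Reliability = 2227.34 / 2536.88 = 0.878.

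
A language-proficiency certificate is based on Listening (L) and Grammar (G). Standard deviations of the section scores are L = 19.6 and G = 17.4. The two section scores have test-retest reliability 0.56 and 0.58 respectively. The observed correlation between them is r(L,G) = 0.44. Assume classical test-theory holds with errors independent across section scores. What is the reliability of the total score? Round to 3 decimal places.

0.700

Var(L+G) = 19.6² + 17.4² + 2·[19.6·17.4·0.44] = 686.92 + 300.115 = 987.035.
Because errors are independent across components, Cov(Tᵢ,Tⱼ) = Cov(Xᵢ,Xⱼ); the off-diagonal part of the true-score variance is the same as above.
True-score variance = [19.6²·0.56 + 17.4²·0.58] + 300.115 = 390.73 + 300.115 = 690.846.
Reliability = 690.846 / 987.035 = 0.700.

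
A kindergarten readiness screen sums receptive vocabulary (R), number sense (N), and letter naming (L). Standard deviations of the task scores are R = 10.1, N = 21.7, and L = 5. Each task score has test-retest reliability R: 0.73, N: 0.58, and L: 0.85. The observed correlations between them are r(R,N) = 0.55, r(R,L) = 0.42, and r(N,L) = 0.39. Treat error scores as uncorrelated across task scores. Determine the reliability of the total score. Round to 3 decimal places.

Var(R+N+L) = 10.1² + 21.7² + 5² + 2·[10.1·21.7·0.55 + 10.1·5·0.42 + 21.7·5·0.39] = 597.9 + 368.137 = 966.037.
Under uncorrelated errors the observed covariances equal the true-score covariances, so only the own-variance terms attenuate.
True-score variance = [10.1²·0.73 + 21.7²·0.58 + 5²·0.85] + 368.137 = 368.833 + 368.137 = 736.97.
Reliability = 736.97 / 966.037 = 0.763.

0.763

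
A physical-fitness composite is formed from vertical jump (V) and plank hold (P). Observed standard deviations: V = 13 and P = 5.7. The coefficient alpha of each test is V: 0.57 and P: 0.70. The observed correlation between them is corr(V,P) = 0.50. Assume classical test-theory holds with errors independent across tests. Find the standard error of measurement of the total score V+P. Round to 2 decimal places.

Var(total) = 201.49 + 74.1 = 275.59.
True-score variance = 119.073 + 74.1 = 193.173, so reliability = 0.7009.
Error variance = 275.59 − 193.173 = 82.417; SEM = √82.417 = 9.08.

9.08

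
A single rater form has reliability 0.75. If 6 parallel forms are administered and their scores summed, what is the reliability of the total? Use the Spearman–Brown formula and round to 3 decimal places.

0.947

ρ_k = kρ / (1 + (k−1)ρ) = 6·0.75 / (1 + 5·0.75) = 4.500 / 4.750 = 0.947.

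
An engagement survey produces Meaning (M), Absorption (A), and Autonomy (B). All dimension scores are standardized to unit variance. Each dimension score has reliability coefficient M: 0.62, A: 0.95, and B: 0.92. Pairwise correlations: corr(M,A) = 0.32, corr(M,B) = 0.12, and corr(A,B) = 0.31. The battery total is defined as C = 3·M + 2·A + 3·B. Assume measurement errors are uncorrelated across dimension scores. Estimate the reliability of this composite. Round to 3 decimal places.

0.863

Var(C) = 3² + 2² + 3² + 2·[6·0.32 + 9·0.12 + 6·0.31] = 22 + 9.72 = 31.72.
Under uncorrelated errors the observed covariances equal the true-score covariances, so only the own-variance terms attenuate.
True-score variance = [3²·0.62 + 2²·0.95 + 3²·0.92] + 9.72 = 17.66 + 9.72 = 27.38.
Reliability = 27.38 / 31.72 = 0.863.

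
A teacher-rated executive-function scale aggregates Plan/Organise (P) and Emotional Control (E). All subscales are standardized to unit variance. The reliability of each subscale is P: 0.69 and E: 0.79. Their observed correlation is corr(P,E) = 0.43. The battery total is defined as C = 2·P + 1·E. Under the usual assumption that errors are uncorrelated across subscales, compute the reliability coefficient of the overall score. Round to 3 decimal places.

0.784

Var(C) = 2² + 1 + 2·[2·0.43] = 5 + 1.72 = 6.72.
Under uncorrelated errors the observed covariances equal the true-score covariances, so only the own-variance terms attenuate.
True-score variance = [2²·0.69 + 0.79] + 1.72 = 3.55 + 1.72 = 5.27.
Reliability = 5.27 / 6.72 = 0.784.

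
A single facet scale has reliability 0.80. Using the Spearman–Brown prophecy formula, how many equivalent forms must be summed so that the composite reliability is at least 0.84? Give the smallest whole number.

k ≥ ρ*(1−ρ₁)/(ρ₁(1−ρ*)) = 0.84·0.20 / (0.80·0.16) = 1.312.
Smallest integer k = 2.

2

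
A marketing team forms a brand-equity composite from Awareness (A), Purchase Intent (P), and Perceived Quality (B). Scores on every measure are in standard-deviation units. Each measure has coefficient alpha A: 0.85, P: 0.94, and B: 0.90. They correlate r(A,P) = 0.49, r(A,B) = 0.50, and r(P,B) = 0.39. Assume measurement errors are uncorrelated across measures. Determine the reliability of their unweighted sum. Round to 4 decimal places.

Var(A+P+B) = 3 + 2·[0.49 + 0.50 + 0.39] = 3 + 2.76 = 5.76.
Under uncorrelated errors the observed covariances equal the true-score covariances, so only the own-variance terms attenuate.
True-score variance = [0.85 + 0.94 + 0.90] + 2.76 = 2.69 + 2.76 = 5.45.
Reliability = 5.45 / 5.76 = 0.9462.

0.9462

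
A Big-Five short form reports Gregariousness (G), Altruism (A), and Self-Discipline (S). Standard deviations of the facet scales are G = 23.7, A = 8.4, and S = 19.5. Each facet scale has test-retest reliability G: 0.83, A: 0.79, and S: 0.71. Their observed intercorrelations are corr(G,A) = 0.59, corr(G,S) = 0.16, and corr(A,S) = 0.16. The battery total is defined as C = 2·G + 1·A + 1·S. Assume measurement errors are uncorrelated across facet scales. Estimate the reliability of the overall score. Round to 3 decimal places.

Var(C) = 2²·23.7² + 8.4² + 19.5² + 2·[2·23.7·8.4·0.59 + 2·23.7·19.5·0.16 + 8.4·19.5·0.16] = 2697.57 + 818.021 = 3515.59.
Because errors are independent across components, Cov(Tᵢ,Tⱼ) = Cov(Xᵢ,Xⱼ); the off-diagonal part of the true-score variance is the same as above.
True-score variance = [2²·23.7²·0.83 + 8.4²·0.79 + 19.5²·0.71] + 818.021 = 2190.53 + 818.021 = 3008.55.
Reliability = 3008.55 / 3515.59 = 0.856.

0.856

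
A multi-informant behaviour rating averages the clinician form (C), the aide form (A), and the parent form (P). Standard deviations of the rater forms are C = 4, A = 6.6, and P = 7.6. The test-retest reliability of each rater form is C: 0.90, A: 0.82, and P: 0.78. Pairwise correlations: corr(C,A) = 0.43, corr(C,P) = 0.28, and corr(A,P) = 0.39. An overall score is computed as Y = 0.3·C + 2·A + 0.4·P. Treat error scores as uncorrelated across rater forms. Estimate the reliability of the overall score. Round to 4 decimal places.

Var(Y) = 0.3²·4² + 2²·6.6² + 0.4²·7.6² + 2·[0.6·4·6.6·0.43 + 0.12·4·7.6·0.28 + 0.8·6.6·7.6·0.39] = 184.922 + 46.9651 = 231.887.
With uncorrelated errors the cross-covariances are all true-score covariance, so they carry over unchanged; only the diagonal terms shrink to ρᵢσᵢ².
True-score variance = [0.3²·4²·0.90 + 2²·6.6²·0.82 + 0.4²·7.6²·0.78] + 46.9651 = 151.381 + 46.9651 = 198.346.
Reliability = 198.346 / 231.887 = 0.8554.

0.8554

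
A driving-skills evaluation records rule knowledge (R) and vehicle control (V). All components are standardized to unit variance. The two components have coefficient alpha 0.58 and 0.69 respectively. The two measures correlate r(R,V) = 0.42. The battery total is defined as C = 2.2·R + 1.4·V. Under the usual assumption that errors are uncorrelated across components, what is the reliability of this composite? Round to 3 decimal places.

Var(C) = 2.2² + 1.4² + 2·[3.08·0.42] = 6.8 + 2.5872 = 9.3872.
Because errors are independent across components, Cov(Tᵢ,Tⱼ) = Cov(Xᵢ,Xⱼ); the off-diagonal part of the true-score variance is the same as above.
True-score variance = [2.2²·0.58 + 1.4²·0.69] + 2.5872 = 4.1596 + 2.5872 = 6.7468.
Reliability = 6.7468 / 9.3872 = 0.719.

0.719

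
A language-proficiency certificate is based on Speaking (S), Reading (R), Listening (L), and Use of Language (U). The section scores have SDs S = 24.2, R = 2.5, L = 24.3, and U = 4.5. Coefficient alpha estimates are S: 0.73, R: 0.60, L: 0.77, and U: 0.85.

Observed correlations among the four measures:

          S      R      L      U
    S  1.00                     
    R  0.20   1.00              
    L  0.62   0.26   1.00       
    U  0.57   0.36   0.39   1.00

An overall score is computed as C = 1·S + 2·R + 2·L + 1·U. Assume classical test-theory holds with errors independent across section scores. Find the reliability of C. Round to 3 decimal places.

Var(C) = 24.2² + 2²·2.5² + 2²·24.3² + 4.5² + 2·[2·24.2·2.5·0.20 + 2·24.2·24.3·0.62 + 24.2·4.5·0.57 + 4·2.5·24.3·0.26 + 2·2.5·4.5·0.36 + 2·24.3·4.5·0.39] = 2992.85 + 1944.08 = 4936.93.
Because errors are independent across components, Cov(Tᵢ,Tⱼ) = Cov(Xᵢ,Xⱼ); the off-diagonal part of the true-score variance is the same as above.
True-score variance = [24.2²·0.73 + 2²·2.5²·0.60 + 2²·24.3²·0.77 + 4.5²·0.85] + 1944.08 = 2278.44 + 1944.08 = 4222.52.
Reliability = 4222.52 / 4936.93 = 0.855.

0.855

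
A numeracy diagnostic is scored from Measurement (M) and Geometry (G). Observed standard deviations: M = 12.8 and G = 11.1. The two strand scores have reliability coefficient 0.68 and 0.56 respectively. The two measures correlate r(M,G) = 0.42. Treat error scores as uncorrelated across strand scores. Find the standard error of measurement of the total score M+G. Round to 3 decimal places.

Var(total) = 287.05 + 119.347 = 406.397.
True-score variance = 180.409 + 119.347 = 299.756, so reliability = 0.7376.
Error variance = 406.397 − 299.756 = 106.641; SEM = √106.641 = 10.327.

10.327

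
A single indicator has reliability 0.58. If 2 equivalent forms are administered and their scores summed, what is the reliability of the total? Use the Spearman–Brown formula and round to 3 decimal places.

0.734

ρ_k = kρ / (1 + (k−1)ρ) = 2·0.58 / (1 + 1·0.58) = 1.160 / 1.580 = 0.734.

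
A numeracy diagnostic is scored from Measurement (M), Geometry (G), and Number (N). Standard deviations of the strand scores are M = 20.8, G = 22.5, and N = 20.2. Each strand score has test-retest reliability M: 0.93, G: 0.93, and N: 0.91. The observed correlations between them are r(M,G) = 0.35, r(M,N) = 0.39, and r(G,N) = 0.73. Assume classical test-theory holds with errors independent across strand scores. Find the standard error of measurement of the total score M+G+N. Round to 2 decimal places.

Var(total) = 1346.93 + 1318.89 = 2665.82.
True-score variance = 1244.48 + 1318.89 = 2563.38, so reliability = 0.9616.
Error variance = 2665.82 − 2563.38 = 102.446; SEM = √102.446 = 10.12.

10.12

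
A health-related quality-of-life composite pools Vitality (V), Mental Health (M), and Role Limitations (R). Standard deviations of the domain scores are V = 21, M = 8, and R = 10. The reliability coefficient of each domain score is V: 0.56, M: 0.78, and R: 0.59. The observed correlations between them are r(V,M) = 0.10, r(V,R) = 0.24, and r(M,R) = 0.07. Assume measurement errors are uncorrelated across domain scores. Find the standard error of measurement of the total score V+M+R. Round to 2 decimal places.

Var(total) = 605 + 145.6 = 750.6.
True-score variance = 355.88 + 145.6 = 501.48, so reliability = 0.6681.
Error variance = 750.6 − 501.48 = 249.12; SEM = √249.12 = 15.78.

15.78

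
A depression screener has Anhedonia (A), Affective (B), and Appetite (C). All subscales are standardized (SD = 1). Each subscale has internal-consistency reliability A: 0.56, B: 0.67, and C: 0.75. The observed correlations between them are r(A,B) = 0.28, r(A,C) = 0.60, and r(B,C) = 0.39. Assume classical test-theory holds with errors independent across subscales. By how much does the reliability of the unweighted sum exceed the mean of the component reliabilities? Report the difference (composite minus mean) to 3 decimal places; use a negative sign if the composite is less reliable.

0.156

Var(sum) = 3 + 2.54 = 5.54; true-score variance = 1.98 + 2.54 = 4.52; composite reliability = 0.8159.
Mean component reliability = 0.6600.
Difference = 0.8159 − 0.6600 = 0.156.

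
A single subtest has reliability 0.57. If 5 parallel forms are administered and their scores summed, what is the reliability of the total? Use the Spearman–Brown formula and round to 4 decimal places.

ρ_k = kρ / (1 + (k−1)ρ) = 5·0.57 / (1 + 4·0.57) = 2.850 / 3.280 = 0.8689.

0.8689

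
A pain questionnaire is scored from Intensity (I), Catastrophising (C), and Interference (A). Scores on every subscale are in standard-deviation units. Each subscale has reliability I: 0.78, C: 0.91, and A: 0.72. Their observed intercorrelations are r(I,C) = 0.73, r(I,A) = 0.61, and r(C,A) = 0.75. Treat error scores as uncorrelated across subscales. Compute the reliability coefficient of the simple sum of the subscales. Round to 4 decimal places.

Var(I+C+A) = 3 + 2·[0.73 + 0.61 + 0.75] = 3 + 4.18 = 7.18.
Because errors are independent across components, Cov(Tᵢ,Tⱼ) = Cov(Xᵢ,Xⱼ); the off-diagonal part of the true-score variance is the same as above.
True-score variance = [0.78 + 0.91 + 0.72] + 4.18 = 2.41 + 4.18 = 6.59.
Reliability = 6.59 / 7.18 = 0.9178.

0.9178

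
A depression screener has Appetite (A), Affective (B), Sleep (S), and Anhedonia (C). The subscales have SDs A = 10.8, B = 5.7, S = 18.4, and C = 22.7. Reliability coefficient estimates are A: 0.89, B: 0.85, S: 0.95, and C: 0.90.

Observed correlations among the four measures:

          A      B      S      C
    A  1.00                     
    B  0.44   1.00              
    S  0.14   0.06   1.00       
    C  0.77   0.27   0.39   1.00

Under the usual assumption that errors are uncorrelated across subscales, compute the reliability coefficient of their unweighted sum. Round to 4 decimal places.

Var(A+B+S+C) = 10.8² + 5.7² + 18.4² + 22.7² + 2·[10.8·5.7·0.44 + 10.8·18.4·0.14 + 10.8·22.7·0.77 + 5.7·18.4·0.06 + 5.7·22.7·0.27 + 18.4·22.7·0.39] = 1002.98 + 895.607 = 1898.59.
With uncorrelated errors the cross-covariances are all true-score covariance, so they carry over unchanged; only the diagonal terms shrink to ρᵢσᵢ².
True-score variance = [10.8²·0.89 + 5.7²·0.85 + 18.4²·0.95 + 22.7²·0.90] + 895.607 = 916.819 + 895.607 = 1812.43.
Reliability = 1812.43 / 1898.59 = 0.9546.

0.9546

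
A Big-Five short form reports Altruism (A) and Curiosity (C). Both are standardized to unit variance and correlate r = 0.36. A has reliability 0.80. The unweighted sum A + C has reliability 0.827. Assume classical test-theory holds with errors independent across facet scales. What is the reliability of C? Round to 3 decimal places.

0.729

Var(A+C) = 2 + 2·0.36 = 2.720.
True-score variance = ρ_A + ρ_C + 2·0.36, so 0.827 = (0.80 + ρ_C + 0.72) / 2.720.
ρ_C = 0.827·2.720 − 0.80 − 0.72 = 0.729.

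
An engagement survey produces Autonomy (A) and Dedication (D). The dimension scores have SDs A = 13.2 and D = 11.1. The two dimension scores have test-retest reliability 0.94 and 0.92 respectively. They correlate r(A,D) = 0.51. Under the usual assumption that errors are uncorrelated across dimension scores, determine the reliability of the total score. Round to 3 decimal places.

Var(A+D) = 13.2² + 11.1² + 2·[13.2·11.1·0.51] = 297.45 + 149.45 = 446.9.
Under uncorrelated errors the observed covariances equal the true-score covariances, so only the own-variance terms attenuate.
True-score variance = [13.2²·0.94 + 11.1²·0.92] + 149.45 = 277.139 + 149.45 = 426.589.
Reliability = 426.589 / 446.9 = 0.955.

0.955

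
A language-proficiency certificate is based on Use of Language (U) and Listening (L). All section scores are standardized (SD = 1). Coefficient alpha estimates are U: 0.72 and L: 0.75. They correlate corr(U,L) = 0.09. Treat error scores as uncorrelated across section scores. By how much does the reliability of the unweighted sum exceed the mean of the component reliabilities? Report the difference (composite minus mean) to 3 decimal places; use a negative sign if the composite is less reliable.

0.022

Var(sum) = 2 + 0.18 = 2.18; true-score variance = 1.47 + 0.18 = 1.65; composite reliability = 0.7569.
Mean component reliability = 0.7350.
Difference = 0.7569 − 0.7350 = 0.022.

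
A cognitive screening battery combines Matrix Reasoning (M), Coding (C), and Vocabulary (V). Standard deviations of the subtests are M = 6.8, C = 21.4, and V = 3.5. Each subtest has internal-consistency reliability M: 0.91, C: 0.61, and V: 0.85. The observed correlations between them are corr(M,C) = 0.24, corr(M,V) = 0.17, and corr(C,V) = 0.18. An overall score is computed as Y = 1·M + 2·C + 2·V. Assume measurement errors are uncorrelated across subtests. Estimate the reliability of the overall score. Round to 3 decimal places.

0.669

Var(Y) = 6.8² + 2²·21.4² + 2²·3.5² + 2·[2·6.8·21.4·0.24 + 2·6.8·3.5·0.17 + 4·21.4·3.5·0.18] = 1927.08 + 263.739 = 2190.82.
With uncorrelated errors the cross-covariances are all true-score covariance, so they carry over unchanged; only the diagonal terms shrink to ρᵢσᵢ².
True-score variance = [6.8²·0.91 + 2²·21.4²·0.61 + 2²·3.5²·0.85] + 263.739 = 1201.15 + 263.739 = 1464.89.
Reliability = 1464.89 / 2190.82 = 0.669.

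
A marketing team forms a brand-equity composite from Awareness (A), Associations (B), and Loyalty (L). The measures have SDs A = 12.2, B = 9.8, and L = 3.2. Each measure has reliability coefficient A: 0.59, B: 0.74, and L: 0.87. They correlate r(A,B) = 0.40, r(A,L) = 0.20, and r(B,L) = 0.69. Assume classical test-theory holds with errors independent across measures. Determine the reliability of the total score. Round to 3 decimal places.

0.787

Var(A+B+L) = 12.2² + 9.8² + 3.2² + 2·[12.2·9.8·0.40 + 12.2·3.2·0.20 + 9.8·3.2·0.69] = 255.12 + 154.541 = 409.661.
Because errors are independent across components, Cov(Tᵢ,Tⱼ) = Cov(Xᵢ,Xⱼ); the off-diagonal part of the true-score variance is the same as above.
True-score variance = [12.2²·0.59 + 9.8²·0.74 + 3.2²·0.87] + 154.541 = 167.794 + 154.541 = 322.335.
Reliability = 322.335 / 409.661 = 0.787.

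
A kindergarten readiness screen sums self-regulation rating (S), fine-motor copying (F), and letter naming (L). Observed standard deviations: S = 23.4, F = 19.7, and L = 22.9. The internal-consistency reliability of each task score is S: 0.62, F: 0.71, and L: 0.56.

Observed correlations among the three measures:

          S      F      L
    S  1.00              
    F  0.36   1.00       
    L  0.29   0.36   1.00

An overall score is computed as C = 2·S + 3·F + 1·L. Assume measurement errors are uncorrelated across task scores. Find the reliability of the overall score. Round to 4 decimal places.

0.7881

Var(C) = 2²·23.4² + 3²·19.7² + 22.9² + 2·[6·23.4·19.7·0.36 + 2·23.4·22.9·0.29 + 3·19.7·22.9·0.36] = 6207.46 + 3587.47 = 9794.93.
Because errors are independent across components, Cov(Tᵢ,Tⱼ) = Cov(Xᵢ,Xⱼ); the off-diagonal part of the true-score variance is the same as above.
True-score variance = [2²·23.4²·0.62 + 3²·19.7²·0.71 + 22.9²·0.56] + 3587.47 = 4131.51 + 3587.47 = 7718.99.
Reliability = 7718.99 / 9794.93 = 0.7881.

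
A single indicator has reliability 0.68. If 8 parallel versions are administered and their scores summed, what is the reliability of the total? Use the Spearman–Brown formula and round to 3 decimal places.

ρ_k = kρ / (1 + (k−1)ρ) = 8·0.68 / (1 + 7·0.68) = 5.440 / 5.760 = 0.944.

0.944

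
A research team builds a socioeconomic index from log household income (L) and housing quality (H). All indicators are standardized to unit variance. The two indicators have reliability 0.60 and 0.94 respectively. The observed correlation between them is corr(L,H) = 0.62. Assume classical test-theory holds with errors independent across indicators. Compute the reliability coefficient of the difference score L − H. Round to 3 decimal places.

0.395

Var(L−H) = 1 + 1 − 2·0.62 = 2 − 1.24 = 0.76.
With uncorrelated errors the cross-covariances are all true-score covariance, so they carry over unchanged; only the diagonal terms shrink to ρᵢσᵢ².
True-score variance = [0.60 + 0.94] − 1.24 = 1.54 − 1.24 = 0.3.
Reliability = 0.3 / 0.76 = 0.395.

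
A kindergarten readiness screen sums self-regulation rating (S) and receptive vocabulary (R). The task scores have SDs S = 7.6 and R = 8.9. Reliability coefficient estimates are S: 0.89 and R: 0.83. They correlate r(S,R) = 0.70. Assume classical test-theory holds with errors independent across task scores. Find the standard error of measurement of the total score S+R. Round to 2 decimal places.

Var(total) = 136.97 + 94.696 = 231.666.
True-score variance = 117.151 + 94.696 = 211.847, so reliability = 0.9144.
Error variance = 231.666 − 211.847 = 19.8193; SEM = √19.8193 = 4.45.

4.45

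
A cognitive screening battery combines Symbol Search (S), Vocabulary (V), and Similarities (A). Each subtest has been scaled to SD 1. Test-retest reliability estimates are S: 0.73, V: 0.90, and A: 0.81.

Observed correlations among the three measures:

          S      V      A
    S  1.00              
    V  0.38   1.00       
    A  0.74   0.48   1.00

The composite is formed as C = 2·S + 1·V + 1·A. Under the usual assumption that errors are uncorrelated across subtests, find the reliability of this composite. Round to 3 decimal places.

Var(C) = 2² + 1 + 1 + 2·[2·0.38 + 2·0.74 + 0.48] = 6 + 5.44 = 11.44.
With uncorrelated errors the cross-covariances are all true-score covariance, so they carry over unchanged; only the diagonal terms shrink to ρᵢσᵢ².
True-score variance = [2²·0.73 + 0.90 + 0.81] + 5.44 = 4.63 + 5.44 = 10.07.
Reliability = 10.07 / 11.44 = 0.880.

0.880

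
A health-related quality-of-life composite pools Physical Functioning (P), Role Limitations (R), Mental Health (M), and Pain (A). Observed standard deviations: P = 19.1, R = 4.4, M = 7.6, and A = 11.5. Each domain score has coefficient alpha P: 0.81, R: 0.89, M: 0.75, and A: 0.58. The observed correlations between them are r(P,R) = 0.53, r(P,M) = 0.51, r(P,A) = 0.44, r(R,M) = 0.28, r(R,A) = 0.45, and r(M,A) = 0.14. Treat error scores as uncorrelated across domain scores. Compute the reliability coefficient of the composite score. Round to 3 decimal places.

Var(P+R+M+A) = 19.1² + 4.4² + 7.6² + 11.5² + 2·[19.1·4.4·0.53 + 19.1·7.6·0.51 + 19.1·11.5·0.44 + 4.4·7.6·0.28 + 4.4·11.5·0.45 + 7.6·11.5·0.14] = 574.18 + 519.176 = 1093.36.
Because errors are independent across components, Cov(Tᵢ,Tⱼ) = Cov(Xᵢ,Xⱼ); the off-diagonal part of the true-score variance is the same as above.
True-score variance = [19.1²·0.81 + 4.4²·0.89 + 7.6²·0.75 + 11.5²·0.58] + 519.176 = 432.752 + 519.176 = 951.928.
Reliability = 951.928 / 1093.36 = 0.871.

0.871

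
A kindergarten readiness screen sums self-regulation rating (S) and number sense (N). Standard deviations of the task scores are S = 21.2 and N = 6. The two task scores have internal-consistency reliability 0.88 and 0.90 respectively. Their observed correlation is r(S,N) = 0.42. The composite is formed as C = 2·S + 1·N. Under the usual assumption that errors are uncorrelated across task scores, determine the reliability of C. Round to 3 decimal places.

0.893

Var(C) = 2²·21.2² + 6² + 2·[2·21.2·6·0.42] = 1833.76 + 213.696 = 2047.46.
Because errors are independent across components, Cov(Tᵢ,Tⱼ) = Cov(Xᵢ,Xⱼ); the off-diagonal part of the true-score variance is the same as above.
True-score variance = [2²·21.2²·0.88 + 6²·0.90] + 213.696 = 1614.43 + 213.696 = 1828.12.
Reliability = 1828.12 / 2047.46 = 0.893.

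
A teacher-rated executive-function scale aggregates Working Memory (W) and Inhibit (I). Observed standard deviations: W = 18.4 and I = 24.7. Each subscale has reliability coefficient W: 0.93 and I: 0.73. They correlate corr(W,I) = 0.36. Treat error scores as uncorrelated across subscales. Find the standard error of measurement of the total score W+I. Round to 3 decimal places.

Var(total) = 948.65 + 327.226 = 1275.88.
True-score variance = 760.226 + 327.226 = 1087.45, so reliability = 0.8523.
Error variance = 1275.88 − 1087.45 = 188.423; SEM = √188.423 = 13.727.

13.727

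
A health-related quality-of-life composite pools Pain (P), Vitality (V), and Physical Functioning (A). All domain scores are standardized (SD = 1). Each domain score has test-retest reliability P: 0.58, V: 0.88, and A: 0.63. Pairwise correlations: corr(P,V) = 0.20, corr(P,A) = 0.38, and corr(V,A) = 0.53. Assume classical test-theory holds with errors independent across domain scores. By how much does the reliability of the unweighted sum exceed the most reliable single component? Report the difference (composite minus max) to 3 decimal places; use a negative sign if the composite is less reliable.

Var(sum) = 3 + 2.22 = 5.22; true-score variance = 2.09 + 2.22 = 4.31; composite reliability = 0.8257.
Max component reliability = 0.8800.
Difference = 0.8257 − 0.8800 = -0.054.

-0.054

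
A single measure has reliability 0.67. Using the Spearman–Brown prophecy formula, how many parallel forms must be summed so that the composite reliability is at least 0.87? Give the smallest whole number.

4

k ≥ ρ*(1−ρ₁)/(ρ₁(1−ρ*)) = 0.87·0.33 / (0.67·0.13) = 3.296.
Smallest integer k = 4.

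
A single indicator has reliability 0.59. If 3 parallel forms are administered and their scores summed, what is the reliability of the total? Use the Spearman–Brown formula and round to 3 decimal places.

0.812

ρ_k = kρ / (1 + (k−1)ρ) = 3·0.59 / (1 + 2·0.59) = 1.770 / 2.180 = 0.812.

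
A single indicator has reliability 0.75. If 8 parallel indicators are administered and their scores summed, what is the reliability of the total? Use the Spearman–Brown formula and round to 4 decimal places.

0.9600

ρ_k = kρ / (1 + (k−1)ρ) = 8·0.75 / (1 + 7·0.75) = 6.000 / 6.250 = 0.9600.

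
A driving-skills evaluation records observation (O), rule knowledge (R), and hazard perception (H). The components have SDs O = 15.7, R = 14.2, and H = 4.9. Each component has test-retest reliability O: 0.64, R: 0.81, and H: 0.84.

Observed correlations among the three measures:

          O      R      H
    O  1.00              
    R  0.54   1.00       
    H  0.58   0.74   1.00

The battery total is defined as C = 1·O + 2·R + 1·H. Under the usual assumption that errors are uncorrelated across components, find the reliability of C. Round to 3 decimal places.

0.867

Var(C) = 15.7² + 2²·14.2² + 4.9² + 2·[2·15.7·14.2·0.54 + 15.7·4.9·0.58 + 2·14.2·4.9·0.74] = 1077.06 + 776.746 = 1853.81.
Under uncorrelated errors the observed covariances equal the true-score covariances, so only the own-variance terms attenuate.
True-score variance = [15.7²·0.64 + 2²·14.2²·0.81 + 4.9²·0.84] + 776.746 = 831.236 + 776.746 = 1607.98.
Reliability = 1607.98 / 1853.81 = 0.867.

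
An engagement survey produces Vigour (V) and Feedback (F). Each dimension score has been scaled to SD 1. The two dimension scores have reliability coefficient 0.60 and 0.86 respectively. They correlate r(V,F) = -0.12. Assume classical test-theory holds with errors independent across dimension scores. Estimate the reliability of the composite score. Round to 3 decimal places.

Var(V+F) = 2 + 2·[(-0.12)] = 2 − 0.24 = 1.76.
Because errors are independent across components, Cov(Tᵢ,Tⱼ) = Cov(Xᵢ,Xⱼ); the off-diagonal part of the true-score variance is the same as above.
True-score variance = [0.60 + 0.86] − 0.24 = 1.46 − 0.24 = 1.22.
Reliability = 1.22 / 1.76 = 0.693.

0.693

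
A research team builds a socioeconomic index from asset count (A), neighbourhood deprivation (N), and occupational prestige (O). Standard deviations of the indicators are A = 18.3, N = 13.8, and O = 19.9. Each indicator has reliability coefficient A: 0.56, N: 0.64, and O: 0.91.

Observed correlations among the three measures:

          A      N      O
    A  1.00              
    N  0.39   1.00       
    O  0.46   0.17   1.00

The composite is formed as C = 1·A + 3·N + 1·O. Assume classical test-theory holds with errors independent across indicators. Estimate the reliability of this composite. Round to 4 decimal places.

Var(C) = 18.3² + 3²·13.8² + 19.9² + 2·[3·18.3·13.8·0.39 + 18.3·19.9·0.46 + 3·13.8·19.9·0.17] = 2444.86 + 1206.09 = 3650.95.
Because errors are independent across components, Cov(Tᵢ,Tⱼ) = Cov(Xᵢ,Xⱼ); the off-diagonal part of the true-score variance is the same as above.
True-score variance = [18.3²·0.56 + 3²·13.8²·0.64 + 19.9²·0.91] + 1206.09 = 1644.84 + 1206.09 = 2850.93.
Reliability = 2850.93 / 3650.95 = 0.7809.

0.7809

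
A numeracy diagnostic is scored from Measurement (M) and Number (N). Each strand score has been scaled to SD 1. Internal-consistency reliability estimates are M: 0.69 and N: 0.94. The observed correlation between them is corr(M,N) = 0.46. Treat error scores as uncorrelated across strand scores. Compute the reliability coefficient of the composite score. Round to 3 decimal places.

0.873

Var(M+N) = 2 + 2·[0.46] = 2 + 0.92 = 2.92.
Under uncorrelated errors the observed covariances equal the true-score covariances, so only the own-variance terms attenuate.
True-score variance = [0.69 + 0.94] + 0.92 = 1.63 + 0.92 = 2.55.
Reliability = 2.55 / 2.92 = 0.873.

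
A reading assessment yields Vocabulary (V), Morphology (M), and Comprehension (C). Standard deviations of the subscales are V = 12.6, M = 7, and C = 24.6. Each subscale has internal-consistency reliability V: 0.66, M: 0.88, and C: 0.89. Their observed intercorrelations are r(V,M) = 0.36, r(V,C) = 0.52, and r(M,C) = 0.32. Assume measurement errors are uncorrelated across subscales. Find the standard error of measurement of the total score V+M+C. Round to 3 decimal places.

Var(total) = 812.92 + 496.07 = 1308.99.
True-score variance = 686.494 + 496.07 = 1182.56, so reliability = 0.9034.
Error variance = 1308.99 − 1182.56 = 126.426; SEM = √126.426 = 11.244.

11.244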